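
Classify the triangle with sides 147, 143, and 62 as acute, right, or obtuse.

Compare the square of the longest side to the sum of squares of the other two: 62² + 143² = 24293 > 21609 = 147².

acute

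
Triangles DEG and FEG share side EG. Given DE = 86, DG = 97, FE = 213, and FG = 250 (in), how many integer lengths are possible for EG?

145

From triangle DEG: 11 < EG < 183.
From triangle FEG: 37 < EG < 463.
Intersection: 37 < EG < 183, so integers 38 through 182: 145 values.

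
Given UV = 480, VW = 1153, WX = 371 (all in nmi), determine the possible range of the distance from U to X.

The maximum is all hops collinear in one direction: 480 + 1153 + 371 = 2004.
The longest hop is 1153; the others sum to 851. Folding the others back against it leaves at least 1153 − 851 = 302.

302 ≤ UX ≤ 2004 nmi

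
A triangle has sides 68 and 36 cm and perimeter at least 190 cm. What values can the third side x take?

86 ≤ x < 104

Triangle inequality alone gives 32 < x < 104.
The perimeter condition gives x ≥ 190 − 68 − 36 = 86.
Intersecting the two: 86 ≤ x < 104.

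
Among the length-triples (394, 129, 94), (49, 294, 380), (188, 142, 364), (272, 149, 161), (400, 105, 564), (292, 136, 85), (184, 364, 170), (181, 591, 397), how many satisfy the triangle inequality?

1

(94,129,394): 94+129 ≤ 394 → not valid
(49,294,380): 49+294 ≤ 380 → not valid
(142,188,364): 142+188 ≤ 364 → not valid
(149,161,272): 149+161 > 272 → valid
(105,400,564): 105+400 ≤ 564 → not valid
(85,136,292): 85+136 ≤ 292 → not valid
(170,184,364): 170+184 ≤ 364 → not valid
(181,397,591): 181+397 ≤ 591 → not valid
1 of the 8 triples forms a triangle.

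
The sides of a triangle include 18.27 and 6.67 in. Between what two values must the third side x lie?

11.60 < x < 24.94 (in)

By the triangle inequality, x must be less than 18.27 + 6.67 = 24.94 and greater than |18.27 − 6.67| = 11.60.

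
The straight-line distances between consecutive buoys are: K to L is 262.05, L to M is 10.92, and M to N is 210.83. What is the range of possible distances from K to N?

40.30 ≤ KN ≤ 483.80

The maximum is all hops collinear in one direction: 262.05 + 10.92 + 210.83 = 483.80.
The longest hop is 262.05; the others sum to 221.75. Folding the others back against it leaves at least 262.05 − 221.75 = 40.30.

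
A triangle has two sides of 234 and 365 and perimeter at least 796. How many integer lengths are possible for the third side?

402

Triangle inequality: 131 < x < 599. Perimeter ≥ 796 gives x ≥ 796 − 234 − 365 = 197.
So 197 ≤ x < 599; integers 197 through 598: 402 values.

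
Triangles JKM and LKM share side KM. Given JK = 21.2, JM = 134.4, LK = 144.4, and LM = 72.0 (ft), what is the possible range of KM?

From triangle JKM: |21.2 − 134.4| < KM < 21.2 + 134.4, i.e. 113.2 < KM < 155.6.
From triangle LKM: 72.4 < KM < 216.4.
Both must hold, so KM lies in the intersection.

113.2 < KM < 155.6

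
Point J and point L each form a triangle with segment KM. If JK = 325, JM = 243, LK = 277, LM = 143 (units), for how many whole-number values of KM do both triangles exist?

285

From triangle JKM: 82 < KM < 568.
From triangle LKM: 134 < KM < 420.
Intersection: 134 < KM < 420, so integers 135 through 419: 285 values.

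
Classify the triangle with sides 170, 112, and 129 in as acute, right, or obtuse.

Compare the square of the longest side to the sum of squares of the other two: 112² + 129² = 29185 > 28900 = 170².

acute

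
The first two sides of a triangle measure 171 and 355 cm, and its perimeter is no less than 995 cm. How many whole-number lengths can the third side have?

Triangle inequality: 184 < x < 526. Perimeter ≥ 995 gives x ≥ 995 − 171 − 355 = 469.
So 469 ≤ x < 526; integers 469 through 525: 57 values.

57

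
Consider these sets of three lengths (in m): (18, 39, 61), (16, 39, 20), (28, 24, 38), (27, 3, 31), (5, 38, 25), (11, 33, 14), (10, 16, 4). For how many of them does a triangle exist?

1

(18,39,61): 18+39 ≤ 61 → not valid
(16,20,39): 16+20 ≤ 39 → not valid
(24,28,38): 24+28 > 38 → valid
(3,27,31): 3+27 ≤ 31 → not valid
(5,25,38): 5+25 ≤ 38 → not valid
(11,14,33): 11+14 ≤ 33 → not valid
(4,10,16): 4+10 ≤ 16 → not valid
1 of the 7 triples forms a triangle.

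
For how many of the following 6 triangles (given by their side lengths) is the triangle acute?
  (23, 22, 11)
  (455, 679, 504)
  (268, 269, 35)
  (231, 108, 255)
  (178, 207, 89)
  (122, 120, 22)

2

(23,22,11): 11²+22² = 605 > 529 = 23² → acute
(455,679,504): 455²+504² = 461041 = 679² → right
(268,269,35): 35²+268² = 73049 > 72361 = 269² → acute
(231,108,255): 108²+231² = 65025 = 255² → right
(178,207,89): 89²+178² = 39605 < 42849 = 207² → obtuse
(122,120,22): 22²+120² = 14884 = 122² → right
2 of the 6 are acute.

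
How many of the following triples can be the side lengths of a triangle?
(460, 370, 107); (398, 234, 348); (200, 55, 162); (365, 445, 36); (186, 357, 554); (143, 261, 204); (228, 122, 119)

5

(107,370,460): 107+370 > 460 → valid
(234,348,398): 234+348 > 398 → valid
(55,162,200): 55+162 > 200 → valid
(36,365,445): 36+365 ≤ 445 → not valid
(186,357,554): 186+357 ≤ 554 → not valid
(143,204,261): 143+204 > 261 → valid
(119,122,228): 119+122 > 228 → valid
5 of the 7 triples form a triangle.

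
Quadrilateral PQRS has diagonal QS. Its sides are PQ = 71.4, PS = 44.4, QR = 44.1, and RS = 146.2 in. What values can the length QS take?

102.1 < QS < 115.8

From triangle PQS: |71.4 − 44.4| < QS < 71.4 + 44.4, i.e. 27.0 < QS < 115.8.
From triangle RQS: 102.1 < QS < 190.3.
Both must hold, so QS lies in the intersection.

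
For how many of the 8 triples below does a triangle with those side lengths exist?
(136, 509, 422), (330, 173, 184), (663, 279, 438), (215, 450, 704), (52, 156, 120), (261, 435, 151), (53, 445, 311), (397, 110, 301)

(136,422,509): 136+422 > 509 → valid
(173,184,330): 173+184 > 330 → valid
(279,438,663): 279+438 > 663 → valid
(215,450,704): 215+450 ≤ 704 → not valid
(52,120,156): 52+120 > 156 → valid
(151,261,435): 151+261 ≤ 435 → not valid
(53,311,445): 53+311 ≤ 445 → not valid
(110,301,397): 110+301 > 397 → valid
5 of the 8 triples form a triangle.

5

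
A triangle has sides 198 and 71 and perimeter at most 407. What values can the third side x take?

127 < x ≤ 138

Triangle inequality alone gives 127 < x < 269.
The perimeter condition gives x ≤ 407 − 198 − 71 = 138.
Intersecting the two: 127 < x ≤ 138.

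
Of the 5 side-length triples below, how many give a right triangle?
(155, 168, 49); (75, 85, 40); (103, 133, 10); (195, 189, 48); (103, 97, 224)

(155,168,49): 49²+155² = 26426 < 28224 = 168² → obtuse
(75,85,40): 40²+75² = 7225 = 85² → right
(103,133,10): 10+103 ≤ 133, not a triangle
(195,189,48): 48²+189² = 38025 = 195² → right
(103,97,224): 97+103 ≤ 224, not a triangle
2 of the 5 are right.

2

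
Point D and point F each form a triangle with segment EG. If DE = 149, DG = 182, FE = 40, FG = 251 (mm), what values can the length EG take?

211 < EG < 291

From triangle DEG: |149 − 182| < EG < 149 + 182, i.e. 33 < EG < 331.
From triangle FEG: 211 < EG < 291.
Both must hold, so EG lies in the intersection.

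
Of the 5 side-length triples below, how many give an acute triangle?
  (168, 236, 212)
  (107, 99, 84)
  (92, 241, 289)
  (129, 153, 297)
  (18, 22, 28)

3

(168,236,212): 168²+212² = 73168 > 55696 = 236² → acute
(107,99,84): 84²+99² = 16857 > 11449 = 107² → acute
(92,241,289): 92²+241² = 66545 < 83521 = 289² → obtuse
(129,153,297): 129+153 ≤ 297, not a triangle
(18,22,28): 18²+22² = 808 > 784 = 28² → acute
3 of the 5 are acute.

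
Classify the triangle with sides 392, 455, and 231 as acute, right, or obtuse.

right

Compare the square of the longest side to the sum of squares of the other two: 231² + 392² = 207025 = 455².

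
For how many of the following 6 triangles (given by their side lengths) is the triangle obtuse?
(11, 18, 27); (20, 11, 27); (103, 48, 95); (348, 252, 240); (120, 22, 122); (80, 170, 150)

2

(11,18,27): 11²+18² = 445 < 729 = 27² → obtuse
(20,11,27): 11²+20² = 521 < 729 = 27² → obtuse
(103,48,95): 48²+95² = 11329 > 10609 = 103² → acute
(348,252,240): 240²+252² = 121104 = 348² → right
(120,22,122): 22²+120² = 14884 = 122² → right
(80,170,150): 80²+150² = 28900 = 170² → right
2 of the 6 are obtuse.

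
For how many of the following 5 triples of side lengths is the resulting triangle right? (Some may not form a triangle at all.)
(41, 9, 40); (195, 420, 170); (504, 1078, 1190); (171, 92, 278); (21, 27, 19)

2

(41,9,40): 9²+40² = 1681 = 41² → right
(195,420,170): 170+195 ≤ 420, not a triangle
(504,1078,1190): 504²+1078² = 1416100 = 1190² → right
(171,92,278): 92+171 ≤ 278, not a triangle
(21,27,19): 19²+21² = 802 > 729 = 27² → acute
2 of the 5 are right.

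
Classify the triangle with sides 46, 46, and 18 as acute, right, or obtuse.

acute

Compare the square of the longest side to the sum of squares of the other two: 18² + 46² = 2440 > 2116 = 46².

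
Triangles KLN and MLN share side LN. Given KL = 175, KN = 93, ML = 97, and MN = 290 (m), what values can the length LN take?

From triangle KLN: |175 − 93| < LN < 175 + 93, i.e. 82 < LN < 268.
From triangle MLN: 193 < LN < 387.
Both must hold, so LN lies in the intersection.

193 < LN < 268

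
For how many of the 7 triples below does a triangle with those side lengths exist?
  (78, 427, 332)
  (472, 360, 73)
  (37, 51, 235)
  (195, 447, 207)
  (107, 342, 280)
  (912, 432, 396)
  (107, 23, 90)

(78,332,427): 78+332 ≤ 427 → not valid
(73,360,472): 73+360 ≤ 472 → not valid
(37,51,235): 37+51 ≤ 235 → not valid
(195,207,447): 195+207 ≤ 447 → not valid
(107,280,342): 107+280 > 342 → valid
(396,432,912): 396+432 ≤ 912 → not valid
(23,90,107): 23+90 > 107 → valid
2 of the 7 triples form a triangle.

2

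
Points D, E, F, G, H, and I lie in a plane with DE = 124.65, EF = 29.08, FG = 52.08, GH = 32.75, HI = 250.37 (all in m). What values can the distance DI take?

The maximum is all hops collinear in one direction: 124.65 + 29.08 + 52.08 + 32.75 + 250.37 = 488.93.
The longest hop is 250.37; the others sum to 238.56. Folding the others back against it leaves at least 250.37 − 238.56 = 11.81.

11.81 ≤ DI ≤ 488.93 m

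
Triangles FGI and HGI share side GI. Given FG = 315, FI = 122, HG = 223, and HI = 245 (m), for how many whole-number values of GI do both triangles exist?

243

From triangle FGI: 193 < GI < 437.
From triangle HGI: 22 < GI < 468.
Intersection: 193 < GI < 437, so integers 194 through 436: 243 values.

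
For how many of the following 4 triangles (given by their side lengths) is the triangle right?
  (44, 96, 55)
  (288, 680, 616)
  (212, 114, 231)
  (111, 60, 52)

(44,96,55): 44²+55² = 4961 < 9216 = 96² → obtuse
(288,680,616): 288²+616² = 462400 = 680² → right
(212,114,231): 114²+212² = 57940 > 53361 = 231² → acute
(111,60,52): 52²+60² = 6304 < 12321 = 111² → obtuse
1 of the 4 is right.

1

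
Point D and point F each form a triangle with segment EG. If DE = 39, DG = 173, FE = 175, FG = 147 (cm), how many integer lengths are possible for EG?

From triangle DEG: 134 < EG < 212.
From triangle FEG: 28 < EG < 322.
Intersection: 134 < EG < 212, so integers 135 through 211: 77 values.

77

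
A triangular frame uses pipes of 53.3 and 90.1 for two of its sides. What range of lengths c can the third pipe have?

36.8 < c < 143.4

By the triangle inequality, c must be less than 53.3 + 90.1 = 143.4 and greater than |53.3 − 90.1| = 36.8.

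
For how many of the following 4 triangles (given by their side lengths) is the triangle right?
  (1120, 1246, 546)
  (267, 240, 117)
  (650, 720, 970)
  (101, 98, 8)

3

(1120,1246,546): 546²+1120² = 1552516 = 1246² → right
(267,240,117): 117²+240² = 71289 = 267² → right
(650,720,970): 650²+720² = 940900 = 970² → right
(101,98,8): 8²+98² = 9668 < 10201 = 101² → obtuse
3 of the 4 are right.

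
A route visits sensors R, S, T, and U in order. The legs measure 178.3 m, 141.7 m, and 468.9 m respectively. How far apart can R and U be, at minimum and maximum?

The maximum is all hops collinear in one direction: 178.3 + 141.7 + 468.9 = 788.9.
The longest hop is 468.9; the others sum to 320.0. Folding the others back against it leaves at least 468.9 − 320.0 = 148.9.

148.9 ≤ RU ≤ 788.9 m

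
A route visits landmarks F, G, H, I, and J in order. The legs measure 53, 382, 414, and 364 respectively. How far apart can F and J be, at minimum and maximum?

The maximum is all hops collinear in one direction: 53 + 382 + 414 + 364 = 1213.
The longest hop is 414; the others sum to 799. Since 414 ≤ 799, the path can fold back on itself completely, so the minimum distance is 0.

0 ≤ FJ ≤ 1213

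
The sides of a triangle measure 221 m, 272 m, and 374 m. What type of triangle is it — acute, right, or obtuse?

Compare the square of the longest side to the sum of squares of the other two: 221² + 272² = 122825 < 139876 = 374².

obtuse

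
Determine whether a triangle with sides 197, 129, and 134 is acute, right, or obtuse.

Compare the square of the longest side to the sum of squares of the other two: 129² + 134² = 34597 < 38809 = 197².

obtuse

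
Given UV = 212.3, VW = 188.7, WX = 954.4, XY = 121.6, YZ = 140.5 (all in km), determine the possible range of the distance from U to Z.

291.3 ≤ UZ ≤ 1617.5 km

The maximum is all hops collinear in one direction: 212.3 + 188.7 + 954.4 + 121.6 + 140.5 = 1617.5.
The longest hop is 954.4; the others sum to 663.1. Folding the others back against it leaves at least 954.4 − 663.1 = 291.3.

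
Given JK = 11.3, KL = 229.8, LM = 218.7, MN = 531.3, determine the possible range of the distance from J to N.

71.5 ≤ JN ≤ 991.1

The maximum is all hops collinear in one direction: 11.3 + 229.8 + 218.7 + 531.3 = 991.1.
The longest hop is 531.3; the others sum to 459.8. Folding the others back against it leaves at least 531.3 − 459.8 = 71.5.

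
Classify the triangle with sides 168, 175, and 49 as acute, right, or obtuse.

right

Compare the square of the longest side to the sum of squares of the other two: 49² + 168² = 30625 = 175².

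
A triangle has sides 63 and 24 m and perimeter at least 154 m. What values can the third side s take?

Triangle inequality alone gives 39 < s < 87.
The perimeter condition gives s ≥ 154 − 63 − 24 = 67.
Intersecting the two: 67 ≤ s < 87.

67 ≤ s < 87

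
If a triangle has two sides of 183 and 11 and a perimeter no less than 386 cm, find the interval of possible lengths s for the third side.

192 ≤ s < 194

Triangle inequality alone gives 172 < s < 194.
The perimeter condition gives s ≥ 386 − 183 − 11 = 192.
Intersecting the two: 192 ≤ s < 194.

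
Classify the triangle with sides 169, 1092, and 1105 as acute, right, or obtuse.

right

Compare the square of the longest side to the sum of squares of the other two: 169² + 1092² = 1221025 = 1105².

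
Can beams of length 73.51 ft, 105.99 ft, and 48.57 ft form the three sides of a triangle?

Yes

The longest side is 105.99, and the other two sum to 122.08.
Since 122.08 > 105.99, the triangle inequality holds.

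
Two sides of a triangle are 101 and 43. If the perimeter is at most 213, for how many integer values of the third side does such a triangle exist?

Triangle inequality: 58 < x < 144. Perimeter ≤ 213 gives x ≤ 213 − 101 − 43 = 69.
So 58 < x ≤ 69; integers 59 through 69: 11 values.

11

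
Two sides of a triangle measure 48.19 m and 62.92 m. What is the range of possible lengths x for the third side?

By the triangle inequality, x must be less than 48.19 + 62.92 = 111.11 and greater than |48.19 − 62.92| = 14.73.

14.73 < x < 111.11 (m)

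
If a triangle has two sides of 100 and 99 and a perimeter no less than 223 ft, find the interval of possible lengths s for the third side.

24 ≤ s < 199

Triangle inequality alone gives 1 < s < 199.
The perimeter condition gives s ≥ 223 − 100 − 99 = 24.
Intersecting the two: 24 ≤ s < 199.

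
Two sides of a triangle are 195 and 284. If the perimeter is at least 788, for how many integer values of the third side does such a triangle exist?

170

Triangle inequality: 89 < x < 479. Perimeter ≥ 788 gives x ≥ 788 − 195 − 284 = 309.
So 309 ≤ x < 479; integers 309 through 478: 170 values.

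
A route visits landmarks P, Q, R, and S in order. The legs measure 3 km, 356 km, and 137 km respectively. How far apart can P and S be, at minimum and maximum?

216 ≤ PS ≤ 496 km

The maximum is all hops collinear in one direction: 3 + 356 + 137 = 496.
The longest hop is 356; the others sum to 140. Folding the others back against it leaves at least 356 − 140 = 216.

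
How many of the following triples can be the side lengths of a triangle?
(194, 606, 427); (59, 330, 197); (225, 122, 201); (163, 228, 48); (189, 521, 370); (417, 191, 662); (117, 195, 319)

3

(194,427,606): 194+427 > 606 → valid
(59,197,330): 59+197 ≤ 330 → not valid
(122,201,225): 122+201 > 225 → valid
(48,163,228): 48+163 ≤ 228 → not valid
(189,370,521): 189+370 > 521 → valid
(191,417,662): 191+417 ≤ 662 → not valid
(117,195,319): 117+195 ≤ 319 → not valid
3 of the 7 triples form a triangle.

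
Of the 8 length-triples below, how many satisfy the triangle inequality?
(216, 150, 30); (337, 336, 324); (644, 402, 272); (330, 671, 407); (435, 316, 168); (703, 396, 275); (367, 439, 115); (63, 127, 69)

(30,150,216): 30+150 ≤ 216 → not valid
(324,336,337): 324+336 > 337 → valid
(272,402,644): 272+402 > 644 → valid
(330,407,671): 330+407 > 671 → valid
(168,316,435): 168+316 > 435 → valid
(275,396,703): 275+396 ≤ 703 → not valid
(115,367,439): 115+367 > 439 → valid
(63,69,127): 63+69 > 127 → valid
6 of the 8 triples form a triangle.

6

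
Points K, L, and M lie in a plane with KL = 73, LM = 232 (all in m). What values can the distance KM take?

159 ≤ KM ≤ 305 m

By the triangle inequality, |73 − 232| ≤ KM ≤ 73 + 232.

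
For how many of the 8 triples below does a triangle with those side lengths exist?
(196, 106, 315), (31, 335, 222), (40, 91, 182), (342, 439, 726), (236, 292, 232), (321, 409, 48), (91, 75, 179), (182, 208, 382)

3

(106,196,315): 106+196 ≤ 315 → not valid
(31,222,335): 31+222 ≤ 335 → not valid
(40,91,182): 40+91 ≤ 182 → not valid
(342,439,726): 342+439 > 726 → valid
(232,236,292): 232+236 > 292 → valid
(48,321,409): 48+321 ≤ 409 → not valid
(75,91,179): 75+91 ≤ 179 → not valid
(182,208,382): 182+208 > 382 → valid
3 of the 8 triples form a triangle.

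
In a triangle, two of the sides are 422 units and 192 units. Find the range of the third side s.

By the triangle inequality, s must be less than 422 + 192 = 614 and greater than |422 − 192| = 230.

230 < s < 614 (units)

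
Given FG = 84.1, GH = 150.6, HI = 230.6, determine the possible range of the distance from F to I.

The maximum is all hops collinear in one direction: 84.1 + 150.6 + 230.6 = 465.3.
The longest hop is 230.6; the others sum to 234.7. Since 230.6 ≤ 234.7, the path can fold back on itself completely, so the minimum distance is 0.

0 ≤ FI ≤ 465.3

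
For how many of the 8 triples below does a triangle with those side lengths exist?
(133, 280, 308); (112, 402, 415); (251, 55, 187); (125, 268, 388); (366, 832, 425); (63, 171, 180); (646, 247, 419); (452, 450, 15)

(133,280,308): 133+280 > 308 → valid
(112,402,415): 112+402 > 415 → valid
(55,187,251): 55+187 ≤ 251 → not valid
(125,268,388): 125+268 > 388 → valid
(366,425,832): 366+425 ≤ 832 → not valid
(63,171,180): 63+171 > 180 → valid
(247,419,646): 247+419 > 646 → valid
(15,450,452): 15+450 > 452 → valid
6 of the 8 triples form a triangle.

6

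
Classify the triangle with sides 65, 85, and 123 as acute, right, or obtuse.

Compare the square of the longest side to the sum of squares of the other two: 65² + 85² = 11450 < 15129 = 123².

obtuse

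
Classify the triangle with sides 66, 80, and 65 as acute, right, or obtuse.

acute

Compare the square of the longest side to the sum of squares of the other two: 65² + 66² = 8581 > 6400 = 80².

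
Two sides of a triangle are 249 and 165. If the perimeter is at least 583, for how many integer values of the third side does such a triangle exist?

Triangle inequality: 84 < x < 414. Perimeter ≥ 583 gives x ≥ 583 − 249 − 165 = 169.
So 169 ≤ x < 414; integers 169 through 413: 245 values.

245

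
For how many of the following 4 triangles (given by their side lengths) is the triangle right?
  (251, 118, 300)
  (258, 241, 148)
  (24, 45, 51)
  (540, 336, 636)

2

(251,118,300): 118²+251² = 76925 < 90000 = 300² → obtuse
(258,241,148): 148²+241² = 79985 > 66564 = 258² → acute
(24,45,51): 24²+45² = 2601 = 51² → right
(540,336,636): 336²+540² = 404496 = 636² → right
2 of the 4 are right.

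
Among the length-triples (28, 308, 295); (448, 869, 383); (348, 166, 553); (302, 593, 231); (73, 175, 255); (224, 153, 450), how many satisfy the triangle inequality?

(28,295,308): 28+295 > 308 → valid
(383,448,869): 383+448 ≤ 869 → not valid
(166,348,553): 166+348 ≤ 553 → not valid
(231,302,593): 231+302 ≤ 593 → not valid
(73,175,255): 73+175 ≤ 255 → not valid
(153,224,450): 153+224 ≤ 450 → not valid
1 of the 6 triples forms a triangle.

1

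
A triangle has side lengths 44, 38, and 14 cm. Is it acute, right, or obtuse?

Compare the square of the longest side to the sum of squares of the other two: 14² + 38² = 1640 < 1936 = 44².

obtuse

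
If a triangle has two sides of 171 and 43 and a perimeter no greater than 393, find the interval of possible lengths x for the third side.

128 < x ≤ 179

Triangle inequality alone gives 128 < x < 214.
The perimeter condition gives x ≤ 393 − 171 − 43 = 179.
Intersecting the two: 128 < x ≤ 179.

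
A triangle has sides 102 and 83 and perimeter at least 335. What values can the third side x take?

Triangle inequality alone gives 19 < x < 185.
The perimeter condition gives x ≥ 335 − 102 − 83 = 150.
Intersecting the two: 150 ≤ x < 185.

150 ≤ x < 185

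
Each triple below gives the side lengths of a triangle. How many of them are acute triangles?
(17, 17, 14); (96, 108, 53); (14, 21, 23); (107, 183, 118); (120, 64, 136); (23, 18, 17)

4

(17,17,14): 14²+17² = 485 > 289 = 17² → acute
(96,108,53): 53²+96² = 12025 > 11664 = 108² → acute
(14,21,23): 14²+21² = 637 > 529 = 23² → acute
(107,183,118): 107²+118² = 25373 < 33489 = 183² → obtuse
(120,64,136): 64²+120² = 18496 = 136² → right
(23,18,17): 17²+18² = 613 > 529 = 23² → acute
4 of the 6 are acute.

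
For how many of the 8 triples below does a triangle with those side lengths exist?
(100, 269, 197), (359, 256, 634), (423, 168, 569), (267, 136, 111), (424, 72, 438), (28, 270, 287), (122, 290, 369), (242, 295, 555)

5

(100,197,269): 100+197 > 269 → valid
(256,359,634): 256+359 ≤ 634 → not valid
(168,423,569): 168+423 > 569 → valid
(111,136,267): 111+136 ≤ 267 → not valid
(72,424,438): 72+424 > 438 → valid
(28,270,287): 28+270 > 287 → valid
(122,290,369): 122+290 > 369 → valid
(242,295,555): 242+295 ≤ 555 → not valid
5 of the 8 triples form a triangle.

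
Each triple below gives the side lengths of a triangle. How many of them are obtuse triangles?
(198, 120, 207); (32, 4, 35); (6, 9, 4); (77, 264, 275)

(198,120,207): 120²+198² = 53604 > 42849 = 207² → acute
(32,4,35): 4²+32² = 1040 < 1225 = 35² → obtuse
(6,9,4): 4²+6² = 52 < 81 = 9² → obtuse
(77,264,275): 77²+264² = 75625 = 275² → right
2 of the 4 are obtuse.

2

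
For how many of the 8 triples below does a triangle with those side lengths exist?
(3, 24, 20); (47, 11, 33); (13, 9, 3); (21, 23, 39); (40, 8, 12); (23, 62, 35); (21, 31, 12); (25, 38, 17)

(3,20,24): 3+20 ≤ 24 → not valid
(11,33,47): 11+33 ≤ 47 → not valid
(3,9,13): 3+9 ≤ 13 → not valid
(21,23,39): 21+23 > 39 → valid
(8,12,40): 8+12 ≤ 40 → not valid
(23,35,62): 23+35 ≤ 62 → not valid
(12,21,31): 12+21 > 31 → valid
(17,25,38): 17+25 > 38 → valid
3 of the 8 triples form a triangle.

3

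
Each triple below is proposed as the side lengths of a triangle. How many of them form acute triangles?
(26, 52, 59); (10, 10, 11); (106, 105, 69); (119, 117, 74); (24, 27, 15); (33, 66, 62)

5

(26,52,59): 26²+52² = 3380 < 3481 = 59² → obtuse
(10,10,11): 10²+10² = 200 > 121 = 11² → acute
(106,105,69): 69²+105² = 15786 > 11236 = 106² → acute
(119,117,74): 74²+117² = 19165 > 14161 = 119² → acute
(24,27,15): 15²+24² = 801 > 729 = 27² → acute
(33,66,62): 33²+62² = 4933 > 4356 = 66² → acute
5 of the 6 are acute.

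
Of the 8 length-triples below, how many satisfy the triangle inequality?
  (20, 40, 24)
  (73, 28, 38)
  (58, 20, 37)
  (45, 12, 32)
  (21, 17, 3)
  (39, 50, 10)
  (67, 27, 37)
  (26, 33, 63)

1

(20,24,40): 20+24 > 40 → valid
(28,38,73): 28+38 ≤ 73 → not valid
(20,37,58): 20+37 ≤ 58 → not valid
(12,32,45): 12+32 ≤ 45 → not valid
(3,17,21): 3+17 ≤ 21 → not valid
(10,39,50): 10+39 ≤ 50 → not valid
(27,37,67): 27+37 ≤ 67 → not valid
(26,33,63): 26+33 ≤ 63 → not valid
1 of the 8 triples forms a triangle.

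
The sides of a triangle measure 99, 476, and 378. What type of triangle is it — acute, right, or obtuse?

obtuse

Compare the square of the longest side to the sum of squares of the other two: 99² + 378² = 152685 < 226576 = 476².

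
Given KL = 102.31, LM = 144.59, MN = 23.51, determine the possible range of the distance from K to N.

The maximum is all hops collinear in one direction: 102.31 + 144.59 + 23.51 = 270.41.
The longest hop is 144.59; the others sum to 125.82. Folding the others back against it leaves at least 144.59 − 125.82 = 18.77.

18.77 ≤ KN ≤ 270.41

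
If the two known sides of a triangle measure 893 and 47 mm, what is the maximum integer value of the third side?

The third side must be strictly less than 893 + 47 = 940.
The largest integer below 940 is 939.

939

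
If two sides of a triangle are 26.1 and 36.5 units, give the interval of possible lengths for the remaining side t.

By the triangle inequality, t must be less than 26.1 + 36.5 = 62.6 and greater than |26.1 − 36.5| = 10.4.

10.4 < t < 62.6 (units)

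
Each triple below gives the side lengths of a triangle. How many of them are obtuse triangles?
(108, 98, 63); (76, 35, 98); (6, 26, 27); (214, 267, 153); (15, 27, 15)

4

(108,98,63): 63²+98² = 13573 > 11664 = 108² → acute
(76,35,98): 35²+76² = 7001 < 9604 = 98² → obtuse
(6,26,27): 6²+26² = 712 < 729 = 27² → obtuse
(214,267,153): 153²+214² = 69205 < 71289 = 267² → obtuse
(15,27,15): 15²+15² = 450 < 729 = 27² → obtuse
4 of the 5 are obtuse.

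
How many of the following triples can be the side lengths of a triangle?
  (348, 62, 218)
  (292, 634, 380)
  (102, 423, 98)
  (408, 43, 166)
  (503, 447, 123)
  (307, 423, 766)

2

(62,218,348): 62+218 ≤ 348 → not valid
(292,380,634): 292+380 > 634 → valid
(98,102,423): 98+102 ≤ 423 → not valid
(43,166,408): 43+166 ≤ 408 → not valid
(123,447,503): 123+447 > 503 → valid
(307,423,766): 307+423 ≤ 766 → not valid
2 of the 6 triples form a triangle.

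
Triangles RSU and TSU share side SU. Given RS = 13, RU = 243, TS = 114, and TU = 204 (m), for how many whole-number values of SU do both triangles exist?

From triangle RSU: 230 < SU < 256.
From triangle TSU: 90 < SU < 318.
Intersection: 230 < SU < 256, so integers 231 through 255: 25 values.

25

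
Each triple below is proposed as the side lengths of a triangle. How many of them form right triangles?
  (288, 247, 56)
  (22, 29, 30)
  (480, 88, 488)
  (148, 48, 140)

(288,247,56): 56²+247² = 64145 < 82944 = 288² → obtuse
(22,29,30): 22²+29² = 1325 > 900 = 30² → acute
(480,88,488): 88²+480² = 238144 = 488² → right
(148,48,140): 48²+140² = 21904 = 148² → right
2 of the 4 are right.

2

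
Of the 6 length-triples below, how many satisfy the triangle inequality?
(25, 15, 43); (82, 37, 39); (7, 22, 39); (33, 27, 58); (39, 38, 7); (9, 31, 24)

3

(15,25,43): 15+25 ≤ 43 → not valid
(37,39,82): 37+39 ≤ 82 → not valid
(7,22,39): 7+22 ≤ 39 → not valid
(27,33,58): 27+33 > 58 → valid
(7,38,39): 7+38 > 39 → valid
(9,24,31): 9+24 > 31 → valid
3 of the 6 triples form a triangle.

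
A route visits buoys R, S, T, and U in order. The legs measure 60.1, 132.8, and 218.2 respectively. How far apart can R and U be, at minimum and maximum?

25.3 ≤ RU ≤ 411.1

The maximum is all hops collinear in one direction: 60.1 + 132.8 + 218.2 = 411.1.
The longest hop is 218.2; the others sum to 192.9. Folding the others back against it leaves at least 218.2 − 192.9 = 25.3.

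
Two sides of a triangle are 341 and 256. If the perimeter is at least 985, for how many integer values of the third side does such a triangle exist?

Triangle inequality: 85 < x < 597. Perimeter ≥ 985 gives x ≥ 985 − 341 − 256 = 388.
So 388 ≤ x < 597; integers 388 through 596: 209 values.

209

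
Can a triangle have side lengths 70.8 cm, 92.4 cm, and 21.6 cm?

No

The two shorter sides sum to 92.4, exactly equal to the longest side 92.4.
That gives only a degenerate (flat) triangle — the inequality must be strict.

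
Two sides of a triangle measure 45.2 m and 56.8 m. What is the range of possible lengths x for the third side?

By the triangle inequality, x must be less than 45.2 + 56.8 = 102.0 and greater than |45.2 − 56.8| = 11.6.

11.6 < x < 102.0 (m)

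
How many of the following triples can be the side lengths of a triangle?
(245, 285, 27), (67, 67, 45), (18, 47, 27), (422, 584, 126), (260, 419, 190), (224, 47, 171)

2

(27,245,285): 27+245 ≤ 285 → not valid
(45,67,67): 45+67 > 67 → valid
(18,27,47): 18+27 ≤ 47 → not valid
(126,422,584): 126+422 ≤ 584 → not valid
(190,260,419): 190+260 > 419 → valid
(47,171,224): 47+171 ≤ 224 → not valid
2 of the 6 triples form a triangle.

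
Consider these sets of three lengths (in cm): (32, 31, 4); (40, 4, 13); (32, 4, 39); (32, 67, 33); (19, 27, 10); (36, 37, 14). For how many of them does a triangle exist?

(4,31,32): 4+31 > 32 → valid
(4,13,40): 4+13 ≤ 40 → not valid
(4,32,39): 4+32 ≤ 39 → not valid
(32,33,67): 32+33 ≤ 67 → not valid
(10,19,27): 10+19 > 27 → valid
(14,36,37): 14+36 > 37 → valid
3 of the 6 triples form a triangle.

3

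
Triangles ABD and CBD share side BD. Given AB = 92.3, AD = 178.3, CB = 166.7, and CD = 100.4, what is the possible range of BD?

86.0 < BD < 267.1

From triangle ABD: |92.3 − 178.3| < BD < 92.3 + 178.3, i.e. 86.0 < BD < 270.6.
From triangle CBD: 66.3 < BD < 267.1.
Both must hold, so BD lies in the intersection.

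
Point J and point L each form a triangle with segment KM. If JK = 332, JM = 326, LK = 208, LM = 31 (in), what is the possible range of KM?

177 < KM < 239

From triangle JKM: |332 − 326| < KM < 332 + 326, i.e. 6 < KM < 658.
From triangle LKM: 177 < KM < 239.
Both must hold, so KM lies in the intersection.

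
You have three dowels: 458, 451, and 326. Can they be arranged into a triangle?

The longest side is 458, and the other two sum to 777.
Since 777 > 458, the triangle inequality holds.

Yes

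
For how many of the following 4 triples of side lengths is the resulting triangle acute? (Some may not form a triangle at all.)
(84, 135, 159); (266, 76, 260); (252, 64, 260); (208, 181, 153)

2

(84,135,159): 84²+135² = 25281 = 159² → right
(266,76,260): 76²+260² = 73376 > 70756 = 266² → acute
(252,64,260): 64²+252² = 67600 = 260² → right
(208,181,153): 153²+181² = 56170 > 43264 = 208² → acute
2 of the 4 are acute.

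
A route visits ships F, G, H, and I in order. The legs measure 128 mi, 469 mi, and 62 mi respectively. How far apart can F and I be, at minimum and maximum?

The maximum is all hops collinear in one direction: 128 + 469 + 62 = 659.
The longest hop is 469; the others sum to 190. Folding the others back against it leaves at least 469 − 190 = 279.

279 ≤ FI ≤ 659 mi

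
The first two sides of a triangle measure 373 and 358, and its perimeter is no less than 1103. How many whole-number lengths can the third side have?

359

Triangle inequality: 15 < x < 731. Perimeter ≥ 1103 gives x ≥ 1103 − 373 − 358 = 372.
So 372 ≤ x < 731; integers 372 through 730: 359 values.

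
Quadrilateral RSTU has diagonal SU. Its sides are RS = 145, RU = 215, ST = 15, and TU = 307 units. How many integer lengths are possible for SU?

29

From triangle RSU: 70 < SU < 360.
From triangle TSU: 292 < SU < 322.
Intersection: 292 < SU < 322, so integers 293 through 321: 29 values.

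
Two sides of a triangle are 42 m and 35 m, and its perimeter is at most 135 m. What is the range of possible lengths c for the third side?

Triangle inequality alone gives 7 < c < 77.
The perimeter condition gives c ≤ 135 − 42 − 35 = 58.
Intersecting the two: 7 < c ≤ 58.

7 < c ≤ 58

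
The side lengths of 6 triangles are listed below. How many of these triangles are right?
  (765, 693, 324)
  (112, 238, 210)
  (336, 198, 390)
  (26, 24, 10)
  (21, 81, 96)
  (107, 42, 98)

4

(765,693,324): 324²+693² = 585225 = 765² → right
(112,238,210): 112²+210² = 56644 = 238² → right
(336,198,390): 198²+336² = 152100 = 390² → right
(26,24,10): 10²+24² = 676 = 26² → right
(21,81,96): 21²+81² = 7002 < 9216 = 96² → obtuse
(107,42,98): 42²+98² = 11368 < 11449 = 107² → obtuse
4 of the 6 are right.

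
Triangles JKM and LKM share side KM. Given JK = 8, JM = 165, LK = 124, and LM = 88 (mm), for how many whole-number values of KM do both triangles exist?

15

From triangle JKM: 157 < KM < 173.
From triangle LKM: 36 < KM < 212.
Intersection: 157 < KM < 173, so integers 158 through 172: 15 values.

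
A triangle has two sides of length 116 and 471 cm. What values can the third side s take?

355 < s < 587 (cm)

By the triangle inequality, s must be less than 116 + 471 = 587 and greater than |116 − 471| = 355.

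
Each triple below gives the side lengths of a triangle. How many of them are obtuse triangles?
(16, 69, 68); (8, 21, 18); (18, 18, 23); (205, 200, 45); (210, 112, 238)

(16,69,68): 16²+68² = 4880 > 4761 = 69² → acute
(8,21,18): 8²+18² = 388 < 441 = 21² → obtuse
(18,18,23): 18²+18² = 648 > 529 = 23² → acute
(205,200,45): 45²+200² = 42025 = 205² → right
(210,112,238): 112²+210² = 56644 = 238² → right
1 of the 5 is obtuse.

1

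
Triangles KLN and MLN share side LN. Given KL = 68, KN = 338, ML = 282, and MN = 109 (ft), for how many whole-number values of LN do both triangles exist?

From triangle KLN: 270 < LN < 406.
From triangle MLN: 173 < LN < 391.
Intersection: 270 < LN < 391, so integers 271 through 390: 120 values.

120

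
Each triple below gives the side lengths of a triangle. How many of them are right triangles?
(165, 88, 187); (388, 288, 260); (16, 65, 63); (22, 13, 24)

(165,88,187): 88²+165² = 34969 = 187² → right
(388,288,260): 260²+288² = 150544 = 388² → right
(16,65,63): 16²+63² = 4225 = 65² → right
(22,13,24): 13²+22² = 653 > 576 = 24² → acute
3 of the 4 are right.

3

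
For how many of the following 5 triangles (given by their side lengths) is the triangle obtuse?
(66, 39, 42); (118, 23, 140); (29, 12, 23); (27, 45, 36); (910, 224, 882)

(66,39,42): 39²+42² = 3285 < 4356 = 66² → obtuse
(118,23,140): 23²+118² = 14453 < 19600 = 140² → obtuse
(29,12,23): 12²+23² = 673 < 841 = 29² → obtuse
(27,45,36): 27²+36² = 2025 = 45² → right
(910,224,882): 224²+882² = 828100 = 910² → right
3 of the 5 are obtuse.

3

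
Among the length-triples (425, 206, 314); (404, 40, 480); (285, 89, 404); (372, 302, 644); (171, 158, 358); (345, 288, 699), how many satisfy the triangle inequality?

2

(206,314,425): 206+314 > 425 → valid
(40,404,480): 40+404 ≤ 480 → not valid
(89,285,404): 89+285 ≤ 404 → not valid
(302,372,644): 302+372 > 644 → valid
(158,171,358): 158+171 ≤ 358 → not valid
(288,345,699): 288+345 ≤ 699 → not valid
2 of the 6 triples form a triangle.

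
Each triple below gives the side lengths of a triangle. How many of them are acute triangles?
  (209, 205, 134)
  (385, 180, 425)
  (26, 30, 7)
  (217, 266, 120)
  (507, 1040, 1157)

(209,205,134): 134²+205² = 59981 > 43681 = 209² → acute
(385,180,425): 180²+385² = 180625 = 425² → right
(26,30,7): 7²+26² = 725 < 900 = 30² → obtuse
(217,266,120): 120²+217² = 61489 < 70756 = 266² → obtuse
(507,1040,1157): 507²+1040² = 1338649 = 1157² → right
1 of the 5 is acute.

1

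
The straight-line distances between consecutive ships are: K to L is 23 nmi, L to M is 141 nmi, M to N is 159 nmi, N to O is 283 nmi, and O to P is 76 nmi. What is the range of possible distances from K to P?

0 ≤ KP ≤ 682 nmi

The maximum is all hops collinear in one direction: 23 + 141 + 159 + 283 + 76 = 682.
The longest hop is 283; the others sum to 399. Since 283 ≤ 399, the path can fold back on itself completely, so the minimum distance is 0.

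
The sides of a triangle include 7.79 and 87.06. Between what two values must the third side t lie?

By the triangle inequality, t must be less than 7.79 + 87.06 = 94.85 and greater than |7.79 − 87.06| = 79.27.

79.27 < t < 94.85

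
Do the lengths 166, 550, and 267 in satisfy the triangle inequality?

The longest side is 550, but the other two sum to only 433.
433 < 550, so the triangle inequality fails.

No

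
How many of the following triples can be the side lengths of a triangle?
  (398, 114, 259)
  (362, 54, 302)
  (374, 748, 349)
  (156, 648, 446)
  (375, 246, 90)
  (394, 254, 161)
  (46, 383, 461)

(114,259,398): 114+259 ≤ 398 → not valid
(54,302,362): 54+302 ≤ 362 → not valid
(349,374,748): 349+374 ≤ 748 → not valid
(156,446,648): 156+446 ≤ 648 → not valid
(90,246,375): 90+246 ≤ 375 → not valid
(161,254,394): 161+254 > 394 → valid
(46,383,461): 46+383 ≤ 461 → not valid
1 of the 7 triples forms a triangle.

1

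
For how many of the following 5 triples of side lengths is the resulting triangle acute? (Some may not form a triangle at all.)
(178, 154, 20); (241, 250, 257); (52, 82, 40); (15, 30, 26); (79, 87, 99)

(178,154,20): 20+154 ≤ 178, not a triangle
(241,250,257): 241²+250² = 120581 > 66049 = 257² → acute
(52,82,40): 40²+52² = 4304 < 6724 = 82² → obtuse
(15,30,26): 15²+26² = 901 > 900 = 30² → acute
(79,87,99): 79²+87² = 13810 > 9801 = 99² → acute
3 of the 5 are acute.

3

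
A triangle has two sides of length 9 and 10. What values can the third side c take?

By the triangle inequality, c must be less than 9 + 10 = 19 and greater than |9 − 10| = 1.

1 < c < 19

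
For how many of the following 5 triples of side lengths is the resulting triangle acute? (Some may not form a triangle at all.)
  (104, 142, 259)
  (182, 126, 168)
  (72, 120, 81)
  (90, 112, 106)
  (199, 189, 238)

3

(104,142,259): 104+142 ≤ 259, not a triangle
(182,126,168): 126²+168² = 44100 > 33124 = 182² → acute
(72,120,81): 72²+81² = 11745 < 14400 = 120² → obtuse
(90,112,106): 90²+106² = 19336 > 12544 = 112² → acute
(199,189,238): 189²+199² = 75322 > 56644 = 238² → acute
3 of the 5 are acute.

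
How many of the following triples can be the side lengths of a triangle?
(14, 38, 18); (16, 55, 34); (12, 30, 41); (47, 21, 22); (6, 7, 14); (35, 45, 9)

1

(14,18,38): 14+18 ≤ 38 → not valid
(16,34,55): 16+34 ≤ 55 → not valid
(12,30,41): 12+30 > 41 → valid
(21,22,47): 21+22 ≤ 47 → not valid
(6,7,14): 6+7 ≤ 14 → not valid
(9,35,45): 9+35 ≤ 45 → not valid
1 of the 6 triples forms a triangle.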